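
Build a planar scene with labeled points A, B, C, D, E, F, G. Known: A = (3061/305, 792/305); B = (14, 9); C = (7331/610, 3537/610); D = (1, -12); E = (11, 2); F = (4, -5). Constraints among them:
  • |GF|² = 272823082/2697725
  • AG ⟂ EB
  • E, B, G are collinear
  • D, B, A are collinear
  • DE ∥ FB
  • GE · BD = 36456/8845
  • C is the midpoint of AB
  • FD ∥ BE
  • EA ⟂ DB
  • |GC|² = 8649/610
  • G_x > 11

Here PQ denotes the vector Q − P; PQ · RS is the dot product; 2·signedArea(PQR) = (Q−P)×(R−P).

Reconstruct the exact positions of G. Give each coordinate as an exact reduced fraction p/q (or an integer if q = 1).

1. G_x = 97883/8845  [E, B, G are collinear ∩ AG ⟂ EB]
2. G_y = 19062/8845  [E, B, G are collinear ∩ AG ⟂ EB]
   → G = (97883/8845, 19062/8845)

G = (97883/8845, 19062/8845)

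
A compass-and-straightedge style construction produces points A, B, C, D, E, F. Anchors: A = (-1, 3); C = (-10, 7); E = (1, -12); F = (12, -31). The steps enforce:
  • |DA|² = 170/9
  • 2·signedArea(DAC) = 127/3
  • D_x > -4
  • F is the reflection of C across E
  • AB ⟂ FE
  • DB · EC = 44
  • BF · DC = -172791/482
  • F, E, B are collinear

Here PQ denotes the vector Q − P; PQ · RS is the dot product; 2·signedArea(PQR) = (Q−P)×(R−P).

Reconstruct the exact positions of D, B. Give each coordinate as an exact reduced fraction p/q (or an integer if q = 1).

B = (-2895/482, 49/482)
D = (-10/3, -2/3)

1. B_x = -2895/482  [F, E, B are collinear ∩ AB ⟂ FE]
2. B_y = 49/482  [F, E, B are collinear ∩ AB ⟂ FE]
   → B = (-2895/482, 49/482)
3. D_x = -10/3  [2·signedArea(DAC) = 127/3 ∩ BF · DC = -172791/482]
4. D_y = -2/3  [2·signedArea(DAC) = 127/3 ∩ BF · DC = -172791/482]
   → D = (-10/3, -2/3)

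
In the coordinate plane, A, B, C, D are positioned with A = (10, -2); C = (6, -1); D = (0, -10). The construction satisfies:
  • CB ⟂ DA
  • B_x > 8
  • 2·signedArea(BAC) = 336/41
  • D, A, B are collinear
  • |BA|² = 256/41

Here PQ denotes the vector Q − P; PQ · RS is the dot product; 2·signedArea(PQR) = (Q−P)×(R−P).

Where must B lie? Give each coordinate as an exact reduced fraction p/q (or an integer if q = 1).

1. B_x = 330/41  [D, A, B are collinear ∩ CB ⟂ DA]
2. B_y = -146/41  [D, A, B are collinear ∩ CB ⟂ DA]
   → B = (330/41, -146/41)

B = (330/41, -146/41)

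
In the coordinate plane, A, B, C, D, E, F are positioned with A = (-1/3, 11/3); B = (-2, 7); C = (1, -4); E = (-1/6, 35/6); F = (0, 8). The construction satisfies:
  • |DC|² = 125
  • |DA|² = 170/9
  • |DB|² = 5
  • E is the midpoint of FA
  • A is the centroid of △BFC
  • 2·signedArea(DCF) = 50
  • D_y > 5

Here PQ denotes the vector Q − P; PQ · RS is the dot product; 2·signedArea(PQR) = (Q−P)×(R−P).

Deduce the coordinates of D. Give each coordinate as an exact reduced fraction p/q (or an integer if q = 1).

D = (-4, 6)

1. D_x = -4  [line -12·x + -1·y + -42 = 0 ∩ |DA|² = 170/9]
2. D_y = 6  [line -12·x + -1·y + -42 = 0 ∩ |DA|² = 170/9]
   → D = (-4, 6)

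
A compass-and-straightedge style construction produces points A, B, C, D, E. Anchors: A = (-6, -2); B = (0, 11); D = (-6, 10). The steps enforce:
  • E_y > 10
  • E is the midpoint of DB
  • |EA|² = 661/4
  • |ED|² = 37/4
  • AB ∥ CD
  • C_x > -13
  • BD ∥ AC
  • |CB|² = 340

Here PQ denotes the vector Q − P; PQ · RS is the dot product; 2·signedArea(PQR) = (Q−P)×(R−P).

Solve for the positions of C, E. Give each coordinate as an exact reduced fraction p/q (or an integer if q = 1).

1. C_x = -12  [AB ∥ CD ∩ BD ∥ AC]
2. C_y = -3  [AB ∥ CD ∩ BD ∥ AC]
   → C = (-12, -3)
3. E_x = -3  [E is the midpoint of DB]
4. E_y = 21/2  [E is the midpoint of DB]
   → E = (-3, 21/2)

C = (-12, -3)
E = (-3, 21/2)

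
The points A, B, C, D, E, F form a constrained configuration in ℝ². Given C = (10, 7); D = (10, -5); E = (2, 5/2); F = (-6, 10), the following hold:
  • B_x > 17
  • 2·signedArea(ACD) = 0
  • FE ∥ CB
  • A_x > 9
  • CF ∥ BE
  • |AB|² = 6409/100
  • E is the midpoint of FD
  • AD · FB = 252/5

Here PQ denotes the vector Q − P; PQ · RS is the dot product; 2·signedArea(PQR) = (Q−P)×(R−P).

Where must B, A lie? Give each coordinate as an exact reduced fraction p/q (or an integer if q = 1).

1. B_x = 18  [CF ∥ BE ∩ FE ∥ CB]
2. B_y = -1/2  [CF ∥ BE ∩ FE ∥ CB]
   → B = (18, -1/2)
3. A_x = 10  [2·signedArea(ACD) = 0 ∩ AD · FB = 252/5]
4. A_y = -1/5  [2·signedArea(ACD) = 0 ∩ AD · FB = 252/5]
   → A = (10, -1/5)

A = (10, -1/5)
B = (18, -1/2)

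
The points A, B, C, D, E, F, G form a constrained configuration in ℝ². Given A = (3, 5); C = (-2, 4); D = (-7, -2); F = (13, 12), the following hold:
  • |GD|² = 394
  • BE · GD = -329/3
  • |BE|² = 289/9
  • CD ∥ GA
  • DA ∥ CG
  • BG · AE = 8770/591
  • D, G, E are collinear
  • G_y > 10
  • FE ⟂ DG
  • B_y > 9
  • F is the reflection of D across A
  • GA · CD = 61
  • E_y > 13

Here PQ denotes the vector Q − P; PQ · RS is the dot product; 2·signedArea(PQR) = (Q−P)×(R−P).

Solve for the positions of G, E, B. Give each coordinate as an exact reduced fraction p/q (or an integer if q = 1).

1. G_x = 8  [CD ∥ GA ∩ DA ∥ CG]
2. G_y = 11  [CD ∥ GA ∩ DA ∥ CG]
   → G = (8, 11)
3. E_x = 2236/197  [D, G, E are collinear ∩ FE ⟂ DG]
4. E_y = 2739/197  [D, G, E are collinear ∩ FE ⟂ DG]
   → E = (2236/197, 2739/197)
5. B_x = 8  [BG · AE = 8770/591 ∩ BE · GD = -329/3]
6. B_y = 28/3  [BG · AE = 8770/591 ∩ BE · GD = -329/3]
   → B = (8, 28/3)

B = (8, 28/3)
E = (2236/197, 2739/197)
G = (8, 11)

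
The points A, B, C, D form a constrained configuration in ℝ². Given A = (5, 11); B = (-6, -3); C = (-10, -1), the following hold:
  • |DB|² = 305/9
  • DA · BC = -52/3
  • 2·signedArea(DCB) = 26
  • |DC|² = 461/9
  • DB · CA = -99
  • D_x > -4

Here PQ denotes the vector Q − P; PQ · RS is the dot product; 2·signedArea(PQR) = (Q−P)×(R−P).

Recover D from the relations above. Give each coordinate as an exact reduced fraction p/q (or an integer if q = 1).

1. D_x = -11/3  [DA · BC = -52/3 ∩ 2·signedArea(DCB) = 26]
2. D_y = 7/3  [DA · BC = -52/3 ∩ 2·signedArea(DCB) = 26]
   → D = (-11/3, 7/3)

D = (-11/3, 7/3)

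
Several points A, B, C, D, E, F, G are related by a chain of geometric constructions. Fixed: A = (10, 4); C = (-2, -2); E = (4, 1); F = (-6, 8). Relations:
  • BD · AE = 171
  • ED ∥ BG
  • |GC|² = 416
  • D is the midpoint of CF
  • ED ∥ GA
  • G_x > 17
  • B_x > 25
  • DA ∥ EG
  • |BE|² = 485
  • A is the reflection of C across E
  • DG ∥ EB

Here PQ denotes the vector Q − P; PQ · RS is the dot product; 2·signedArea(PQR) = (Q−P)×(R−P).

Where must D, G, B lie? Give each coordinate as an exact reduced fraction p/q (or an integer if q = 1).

B = (26, 0)
D = (-4, 3)
G = (18, 2)

1. D_x = -4  [D is the midpoint of CF]
2. D_y = 3  [D is the midpoint of CF]
   → D = (-4, 3)
3. G_x = 18  [ED ∥ GA ∩ DA ∥ EG]
4. G_y = 2  [ED ∥ GA ∩ DA ∥ EG]
   → G = (18, 2)
5. B_x = 26  [ED ∥ BG ∩ DG ∥ EB]
6. B_y = 0  [ED ∥ BG ∩ DG ∥ EB]
   → B = (26, 0)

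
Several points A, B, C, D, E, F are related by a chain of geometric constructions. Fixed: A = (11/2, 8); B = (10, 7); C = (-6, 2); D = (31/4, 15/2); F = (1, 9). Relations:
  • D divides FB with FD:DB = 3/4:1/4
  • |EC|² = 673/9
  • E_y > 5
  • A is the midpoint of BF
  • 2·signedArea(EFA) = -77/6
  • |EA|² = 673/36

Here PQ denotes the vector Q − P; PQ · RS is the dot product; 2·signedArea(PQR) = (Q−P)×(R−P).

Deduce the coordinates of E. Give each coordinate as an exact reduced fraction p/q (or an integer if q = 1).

E = (5/3, 6)

1. E_x = 5/3  [line 1·x + 9/2·y + -86/3 = 0 ∩ |EA|² = 673/36]
2. E_y = 6  [line 1·x + 9/2·y + -86/3 = 0 ∩ |EA|² = 673/36]
   → E = (5/3, 6)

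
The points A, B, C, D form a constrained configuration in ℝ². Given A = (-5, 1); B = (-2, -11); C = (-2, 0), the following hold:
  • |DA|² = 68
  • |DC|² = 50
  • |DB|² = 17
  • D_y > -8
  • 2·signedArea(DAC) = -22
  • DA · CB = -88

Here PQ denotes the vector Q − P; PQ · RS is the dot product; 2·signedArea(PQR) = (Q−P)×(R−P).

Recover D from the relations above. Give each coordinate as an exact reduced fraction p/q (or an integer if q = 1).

1. D_x = -3  [DA · CB = -88 ∩ 2·signedArea(DAC) = -22]
2. D_y = -7  [DA · CB = -88 ∩ 2·signedArea(DAC) = -22]
   → D = (-3, -7)

D = (-3, -7)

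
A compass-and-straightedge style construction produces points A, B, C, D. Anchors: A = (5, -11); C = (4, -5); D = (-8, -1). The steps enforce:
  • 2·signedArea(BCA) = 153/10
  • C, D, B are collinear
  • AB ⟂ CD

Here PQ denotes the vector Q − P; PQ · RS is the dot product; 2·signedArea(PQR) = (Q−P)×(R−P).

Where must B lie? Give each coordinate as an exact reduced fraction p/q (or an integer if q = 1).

B = (67/10, -59/10)

1. B_x = 67/10  [C, D, B are collinear ∩ AB ⟂ CD]
2. B_y = -59/10  [C, D, B are collinear ∩ AB ⟂ CD]
   → B = (67/10, -59/10)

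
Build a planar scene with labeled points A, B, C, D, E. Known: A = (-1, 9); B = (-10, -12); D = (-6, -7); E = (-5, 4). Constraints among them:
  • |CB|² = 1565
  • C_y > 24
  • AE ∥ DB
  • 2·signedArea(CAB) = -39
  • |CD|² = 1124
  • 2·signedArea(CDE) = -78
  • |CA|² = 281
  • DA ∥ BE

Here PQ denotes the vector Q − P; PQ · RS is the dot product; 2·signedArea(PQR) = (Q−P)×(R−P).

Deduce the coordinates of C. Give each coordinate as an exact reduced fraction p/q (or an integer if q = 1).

1. C_x = 4  [2·signedArea(CDE) = -78 ∩ 2·signedArea(CAB) = -39]
2. C_y = 25  [2·signedArea(CDE) = -78 ∩ 2·signedArea(CAB) = -39]
   → C = (4, 25)

C = (4, 25)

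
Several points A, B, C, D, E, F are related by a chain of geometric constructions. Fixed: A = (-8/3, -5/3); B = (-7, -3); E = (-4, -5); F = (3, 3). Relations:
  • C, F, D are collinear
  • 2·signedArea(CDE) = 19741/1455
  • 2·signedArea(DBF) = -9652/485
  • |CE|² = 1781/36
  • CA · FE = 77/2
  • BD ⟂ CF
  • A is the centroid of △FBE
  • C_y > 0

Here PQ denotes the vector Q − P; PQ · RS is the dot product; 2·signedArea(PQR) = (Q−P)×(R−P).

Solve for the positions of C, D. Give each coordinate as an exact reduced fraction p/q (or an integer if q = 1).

1. C_x = 1/6  [line 7·x + 8·y + -13/2 = 0 ∩ |CE|² = 1781/36]
2. C_y = 2/3  [line 7·x + 8·y + -13/2 = 0 ∩ |CE|² = 1781/36]
   → C = (1/6, 2/3)
3. D_x = -2863/485  [2·signedArea(CDE) = 19741/1455 ∩ C, F, D are collinear]
4. D_y = -2101/485  [2·signedArea(CDE) = 19741/1455 ∩ C, F, D are collinear]
   → D = (-2863/485, -2101/485)

C = (1/6, 2/3)
D = (-2863/485, -2101/485)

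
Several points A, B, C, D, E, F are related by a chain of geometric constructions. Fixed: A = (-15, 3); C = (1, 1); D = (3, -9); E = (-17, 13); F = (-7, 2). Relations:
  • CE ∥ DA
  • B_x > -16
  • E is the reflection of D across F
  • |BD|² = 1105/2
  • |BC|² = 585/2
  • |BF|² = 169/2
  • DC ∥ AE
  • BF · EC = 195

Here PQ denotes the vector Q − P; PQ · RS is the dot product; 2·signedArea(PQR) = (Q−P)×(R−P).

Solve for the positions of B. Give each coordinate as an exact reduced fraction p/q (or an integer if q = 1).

B = (-31/2, 11/2)

1. B_x = -31/2  [line -18·x + 12·y + -345 = 0 ∩ |BD|² = 1105/2]
2. B_y = 11/2  [line -18·x + 12·y + -345 = 0 ∩ |BD|² = 1105/2]
   → B = (-31/2, 11/2)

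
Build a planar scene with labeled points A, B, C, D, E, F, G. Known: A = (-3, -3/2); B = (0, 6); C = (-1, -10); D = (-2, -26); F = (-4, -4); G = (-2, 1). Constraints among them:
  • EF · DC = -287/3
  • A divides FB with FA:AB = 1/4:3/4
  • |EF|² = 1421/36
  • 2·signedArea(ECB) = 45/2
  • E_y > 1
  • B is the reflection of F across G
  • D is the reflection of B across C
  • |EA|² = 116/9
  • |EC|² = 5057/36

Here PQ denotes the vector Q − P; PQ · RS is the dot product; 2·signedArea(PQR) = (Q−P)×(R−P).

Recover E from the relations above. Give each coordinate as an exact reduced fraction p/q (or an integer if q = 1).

1. E_x = -5/3  [EF · DC = -287/3 ∩ 2·signedArea(ECB) = 45/2]
2. E_y = 11/6  [EF · DC = -287/3 ∩ 2·signedArea(ECB) = 45/2]
   → E = (-5/3, 11/6)

E = (-5/3, 11/6)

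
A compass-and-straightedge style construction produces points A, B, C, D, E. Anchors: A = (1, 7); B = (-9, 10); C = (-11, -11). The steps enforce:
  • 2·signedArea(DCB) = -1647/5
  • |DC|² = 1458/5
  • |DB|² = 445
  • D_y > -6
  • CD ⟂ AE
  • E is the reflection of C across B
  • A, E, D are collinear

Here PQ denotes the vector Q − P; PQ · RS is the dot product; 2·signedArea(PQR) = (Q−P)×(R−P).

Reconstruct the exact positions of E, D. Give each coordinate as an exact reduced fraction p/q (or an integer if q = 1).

D = (26/5, -28/5)
E = (-7, 31)

1. E_x = -7  [E is the reflection of C across B]
2. E_y = 31  [E is the reflection of C across B]
   → E = (-7, 31)
3. D_x = 26/5  [A, E, D are collinear ∩ CD ⟂ AE]
4. D_y = -28/5  [A, E, D are collinear ∩ CD ⟂ AE]
   → D = (26/5, -28/5)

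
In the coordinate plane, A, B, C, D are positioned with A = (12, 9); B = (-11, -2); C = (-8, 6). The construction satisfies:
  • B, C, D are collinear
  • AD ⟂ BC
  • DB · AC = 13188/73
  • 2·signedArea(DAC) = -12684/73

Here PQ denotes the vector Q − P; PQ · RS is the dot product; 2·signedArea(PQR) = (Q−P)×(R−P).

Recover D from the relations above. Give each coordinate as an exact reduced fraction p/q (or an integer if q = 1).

1. D_x = -332/73  [B, C, D are collinear ∩ AD ⟂ BC]
2. D_y = 1110/73  [B, C, D are collinear ∩ AD ⟂ BC]
   → D = (-332/73, 1110/73)

D = (-332/73, 1110/73)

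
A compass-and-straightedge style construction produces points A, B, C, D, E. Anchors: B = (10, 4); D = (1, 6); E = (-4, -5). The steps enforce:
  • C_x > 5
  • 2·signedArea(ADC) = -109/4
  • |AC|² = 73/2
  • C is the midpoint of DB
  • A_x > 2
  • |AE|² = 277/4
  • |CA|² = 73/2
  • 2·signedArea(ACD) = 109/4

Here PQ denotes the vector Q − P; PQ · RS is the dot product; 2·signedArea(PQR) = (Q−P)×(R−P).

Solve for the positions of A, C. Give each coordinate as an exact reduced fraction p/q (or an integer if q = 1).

1. C_x = 11/2  [C is the midpoint of DB]
2. C_y = 5  [C is the midpoint of DB]
   → C = (11/2, 5)
3. A_x = 3  [line -1·x + -9/2·y + 3/4 = 0 ∩ |AE|² = 277/4]
4. A_y = -1/2  [line -1·x + -9/2·y + 3/4 = 0 ∩ |AE|² = 277/4]
   → A = (3, -1/2)

A = (3, -1/2)
C = (11/2, 5)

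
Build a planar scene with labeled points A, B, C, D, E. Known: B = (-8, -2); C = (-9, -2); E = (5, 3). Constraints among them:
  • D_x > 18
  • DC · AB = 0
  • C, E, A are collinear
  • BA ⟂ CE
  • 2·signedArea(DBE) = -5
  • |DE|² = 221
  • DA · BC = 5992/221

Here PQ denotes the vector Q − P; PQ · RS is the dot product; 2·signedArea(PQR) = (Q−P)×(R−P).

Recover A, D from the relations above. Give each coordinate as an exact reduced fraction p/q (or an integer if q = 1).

A = (-1793/221, -372/221)
D = (19, 8)

1. A_x = -1793/221  [C, E, A are collinear ∩ BA ⟂ CE]
2. A_y = -372/221  [C, E, A are collinear ∩ BA ⟂ CE]
   → A = (-1793/221, -372/221)
3. D_x = 19  [DC · AB = 0 ∩ DA · BC = 5992/221]
4. D_y = 8  [DC · AB = 0 ∩ DA · BC = 5992/221]
   → D = (19, 8)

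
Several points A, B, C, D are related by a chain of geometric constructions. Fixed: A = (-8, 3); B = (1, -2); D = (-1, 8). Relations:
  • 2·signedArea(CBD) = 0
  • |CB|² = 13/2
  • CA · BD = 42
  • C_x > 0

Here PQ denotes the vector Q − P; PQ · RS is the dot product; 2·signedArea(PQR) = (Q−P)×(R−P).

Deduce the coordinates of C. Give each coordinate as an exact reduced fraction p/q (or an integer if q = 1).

C = (1/2, 1/2)

1. C_x = 1/2  [2·signedArea(CBD) = 0 ∩ CA · BD = 42]
2. C_y = 1/2  [2·signedArea(CBD) = 0 ∩ CA · BD = 42]
   → C = (1/2, 1/2)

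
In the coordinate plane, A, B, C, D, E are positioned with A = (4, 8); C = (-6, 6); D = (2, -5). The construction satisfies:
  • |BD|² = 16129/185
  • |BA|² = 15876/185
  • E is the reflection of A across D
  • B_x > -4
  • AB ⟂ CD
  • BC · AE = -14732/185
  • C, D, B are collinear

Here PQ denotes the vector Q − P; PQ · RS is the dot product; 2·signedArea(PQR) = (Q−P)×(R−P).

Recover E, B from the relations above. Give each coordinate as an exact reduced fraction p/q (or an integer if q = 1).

1. E_x = 0  [E is the reflection of A across D]
2. E_y = -18  [E is the reflection of A across D]
   → E = (0, -18)
3. B_x = -646/185  [C, D, B are collinear ∩ AB ⟂ CD]
4. B_y = 472/185  [C, D, B are collinear ∩ AB ⟂ CD]
   → B = (-646/185, 472/185)

B = (-646/185, 472/185)
E = (0, -18)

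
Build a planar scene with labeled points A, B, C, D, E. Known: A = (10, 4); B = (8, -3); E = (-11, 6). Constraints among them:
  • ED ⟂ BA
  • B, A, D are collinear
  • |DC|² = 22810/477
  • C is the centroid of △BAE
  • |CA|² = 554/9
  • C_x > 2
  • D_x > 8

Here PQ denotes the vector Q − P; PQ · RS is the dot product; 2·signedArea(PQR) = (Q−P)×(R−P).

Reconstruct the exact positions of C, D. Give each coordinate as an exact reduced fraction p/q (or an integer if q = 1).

1. C_x = 7/3  [C is the centroid of △BAE]
2. C_y = 7/3  [C is the centroid of △BAE]
   → C = (7/3, 7/3)
3. D_x = 474/53  [B, A, D are collinear ∩ ED ⟂ BA]
4. D_y = 16/53  [B, A, D are collinear ∩ ED ⟂ BA]
   → D = (474/53, 16/53)

C = (7/3, 7/3)
D = (474/53, 16/53)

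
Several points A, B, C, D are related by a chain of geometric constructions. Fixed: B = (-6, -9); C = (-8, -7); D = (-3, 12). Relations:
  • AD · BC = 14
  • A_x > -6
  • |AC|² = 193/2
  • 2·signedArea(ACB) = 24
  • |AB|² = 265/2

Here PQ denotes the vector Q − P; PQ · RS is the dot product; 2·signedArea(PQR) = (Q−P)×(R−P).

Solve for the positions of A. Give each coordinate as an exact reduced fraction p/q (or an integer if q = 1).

1. A_x = -11/2  [2·signedArea(ACB) = 24 ∩ AD · BC = 14]
2. A_y = 5/2  [2·signedArea(ACB) = 24 ∩ AD · BC = 14]
   → A = (-11/2, 5/2)

A = (-11/2, 5/2)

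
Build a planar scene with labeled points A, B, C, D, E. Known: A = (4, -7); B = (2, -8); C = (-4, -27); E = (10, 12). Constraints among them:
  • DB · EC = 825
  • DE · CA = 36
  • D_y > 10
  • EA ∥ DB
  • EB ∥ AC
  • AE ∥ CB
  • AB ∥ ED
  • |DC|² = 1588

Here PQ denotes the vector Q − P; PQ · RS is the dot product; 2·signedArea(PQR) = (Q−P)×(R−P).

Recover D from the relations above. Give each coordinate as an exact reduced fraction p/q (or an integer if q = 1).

1. D_x = 8  [EA ∥ DB ∩ AB ∥ ED]
2. D_y = 11  [EA ∥ DB ∩ AB ∥ ED]
   → D = (8, 11)

D = (8, 11)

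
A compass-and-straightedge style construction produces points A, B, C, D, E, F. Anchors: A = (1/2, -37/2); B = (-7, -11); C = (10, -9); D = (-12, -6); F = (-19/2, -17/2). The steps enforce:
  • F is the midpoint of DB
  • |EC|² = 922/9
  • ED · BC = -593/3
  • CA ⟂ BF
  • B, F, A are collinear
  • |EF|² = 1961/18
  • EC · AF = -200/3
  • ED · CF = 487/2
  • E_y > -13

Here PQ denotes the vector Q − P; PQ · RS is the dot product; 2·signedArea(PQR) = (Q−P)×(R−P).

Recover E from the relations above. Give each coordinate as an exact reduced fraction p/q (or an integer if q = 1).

1. E_x = 1/3  [ED · CF = 487/2 ∩ ED · BC = -593/3]
2. E_y = -12  [ED · CF = 487/2 ∩ ED · BC = -593/3]
   → E = (1/3, -12)

E = (1/3, -12)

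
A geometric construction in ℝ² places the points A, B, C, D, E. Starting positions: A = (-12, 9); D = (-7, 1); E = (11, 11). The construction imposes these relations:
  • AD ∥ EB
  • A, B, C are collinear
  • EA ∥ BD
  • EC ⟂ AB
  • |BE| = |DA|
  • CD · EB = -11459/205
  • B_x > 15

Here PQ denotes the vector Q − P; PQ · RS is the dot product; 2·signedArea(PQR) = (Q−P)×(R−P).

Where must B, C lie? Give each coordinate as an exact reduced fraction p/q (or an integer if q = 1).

B = (16, 3)
C = (1964/205, 897/205)

1. B_x = 16  [EA ∥ BD ∩ AD ∥ EB]
2. B_y = 3  [EA ∥ BD ∩ AD ∥ EB]
   → B = (16, 3)
3. C_x = 1964/205  [A, B, C are collinear ∩ EC ⟂ AB]
4. C_y = 897/205  [A, B, C are collinear ∩ EC ⟂ AB]
   → C = (1964/205, 897/205)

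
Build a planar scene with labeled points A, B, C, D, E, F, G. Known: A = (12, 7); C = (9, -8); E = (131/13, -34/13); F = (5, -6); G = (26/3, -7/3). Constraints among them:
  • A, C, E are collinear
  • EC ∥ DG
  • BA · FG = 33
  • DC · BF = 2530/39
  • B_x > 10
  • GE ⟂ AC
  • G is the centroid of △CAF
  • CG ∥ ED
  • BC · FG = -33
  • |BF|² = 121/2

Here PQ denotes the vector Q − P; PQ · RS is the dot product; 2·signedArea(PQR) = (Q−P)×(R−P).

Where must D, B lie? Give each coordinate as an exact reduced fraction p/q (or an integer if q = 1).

1. D_x = 380/39  [EC ∥ DG ∩ CG ∥ ED]
2. D_y = 119/39  [EC ∥ DG ∩ CG ∥ ED]
   → D = (380/39, 119/39)
3. B_x = 21/2  [BC · FG = -33 ∩ DC · BF = 2530/39]
4. B_y = -1/2  [BC · FG = -33 ∩ DC · BF = 2530/39]
   → B = (21/2, -1/2)

B = (21/2, -1/2)
D = (380/39, 119/39)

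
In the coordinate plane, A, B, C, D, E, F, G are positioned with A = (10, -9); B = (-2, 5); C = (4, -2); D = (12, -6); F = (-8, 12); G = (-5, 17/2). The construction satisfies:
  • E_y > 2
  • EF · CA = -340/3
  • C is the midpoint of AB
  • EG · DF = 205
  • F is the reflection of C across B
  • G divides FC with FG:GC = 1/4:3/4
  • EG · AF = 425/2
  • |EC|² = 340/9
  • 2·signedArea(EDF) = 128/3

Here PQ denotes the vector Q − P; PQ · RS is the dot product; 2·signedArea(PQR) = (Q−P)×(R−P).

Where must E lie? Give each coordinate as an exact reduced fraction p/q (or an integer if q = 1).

E = (0, 8/3)

1. E_x = 0  [EF · CA = -340/3 ∩ 2·signedArea(EDF) = 128/3]
2. E_y = 8/3  [EF · CA = -340/3 ∩ 2·signedArea(EDF) = 128/3]
   → E = (0, 8/3)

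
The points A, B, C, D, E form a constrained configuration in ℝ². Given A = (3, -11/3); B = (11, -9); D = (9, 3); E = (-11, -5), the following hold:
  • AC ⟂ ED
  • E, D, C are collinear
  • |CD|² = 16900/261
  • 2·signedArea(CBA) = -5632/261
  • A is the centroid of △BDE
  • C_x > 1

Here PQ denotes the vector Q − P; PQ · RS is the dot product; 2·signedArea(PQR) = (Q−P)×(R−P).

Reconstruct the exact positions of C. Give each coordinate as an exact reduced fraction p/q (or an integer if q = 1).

1. C_x = 133/87  [E, D, C are collinear ∩ AC ⟂ ED]
2. C_y = 1/87  [E, D, C are collinear ∩ AC ⟂ ED]
   → C = (133/87, 1/87)

C = (133/87, 1/87)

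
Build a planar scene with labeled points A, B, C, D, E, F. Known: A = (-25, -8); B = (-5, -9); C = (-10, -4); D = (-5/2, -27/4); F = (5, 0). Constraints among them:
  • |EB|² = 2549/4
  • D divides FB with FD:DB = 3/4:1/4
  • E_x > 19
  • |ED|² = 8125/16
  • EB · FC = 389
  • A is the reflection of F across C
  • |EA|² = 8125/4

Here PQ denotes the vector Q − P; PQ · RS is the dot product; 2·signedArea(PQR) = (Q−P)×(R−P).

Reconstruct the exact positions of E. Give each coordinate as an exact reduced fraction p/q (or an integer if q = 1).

E = (20, -11/2)

1. E_x = 20  [line 15·x + 4·y + -278 = 0 ∩ |EB|² = 2549/4]
2. E_y = -11/2  [line 15·x + 4·y + -278 = 0 ∩ |EB|² = 2549/4]
   → E = (20, -11/2)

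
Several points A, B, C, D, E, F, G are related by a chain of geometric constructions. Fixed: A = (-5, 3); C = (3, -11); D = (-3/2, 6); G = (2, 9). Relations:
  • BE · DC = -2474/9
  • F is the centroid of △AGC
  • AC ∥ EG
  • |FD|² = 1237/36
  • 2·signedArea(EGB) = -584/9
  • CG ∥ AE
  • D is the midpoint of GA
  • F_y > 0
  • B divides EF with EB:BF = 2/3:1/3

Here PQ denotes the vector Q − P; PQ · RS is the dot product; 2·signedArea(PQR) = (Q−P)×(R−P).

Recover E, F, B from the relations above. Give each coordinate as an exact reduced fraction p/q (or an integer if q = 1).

1. E_x = -6  [AC ∥ EG ∩ CG ∥ AE]
2. E_y = 23  [AC ∥ EG ∩ CG ∥ AE]
   → E = (-6, 23)
3. F_x = 0  [F is the centroid of △AGC]
4. F_y = 1/3  [F is the centroid of △AGC]
   → F = (0, 1/3)
5. B_x = -2  [B divides EF with EB:BF = 2/3:1/3]
6. B_y = 71/9  [B divides EF with EB:BF = 2/3:1/3]
   → B = (-2, 71/9)

B = (-2, 71/9)
E = (-6, 23)
F = (0, 1/3)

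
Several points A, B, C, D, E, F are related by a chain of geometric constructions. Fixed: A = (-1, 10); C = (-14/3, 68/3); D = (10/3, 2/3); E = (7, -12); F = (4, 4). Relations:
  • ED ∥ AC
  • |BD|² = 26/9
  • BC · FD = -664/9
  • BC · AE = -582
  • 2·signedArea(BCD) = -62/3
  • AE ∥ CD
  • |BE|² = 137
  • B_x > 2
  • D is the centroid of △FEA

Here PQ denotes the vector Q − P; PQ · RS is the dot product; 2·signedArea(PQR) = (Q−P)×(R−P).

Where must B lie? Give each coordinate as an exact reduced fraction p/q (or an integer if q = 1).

B = (3, -1)

1. B_x = 3  [BC · FD = -664/9 ∩ 2·signedArea(BCD) = -62/3]
2. B_y = -1  [BC · FD = -664/9 ∩ 2·signedArea(BCD) = -62/3]
   → B = (3, -1)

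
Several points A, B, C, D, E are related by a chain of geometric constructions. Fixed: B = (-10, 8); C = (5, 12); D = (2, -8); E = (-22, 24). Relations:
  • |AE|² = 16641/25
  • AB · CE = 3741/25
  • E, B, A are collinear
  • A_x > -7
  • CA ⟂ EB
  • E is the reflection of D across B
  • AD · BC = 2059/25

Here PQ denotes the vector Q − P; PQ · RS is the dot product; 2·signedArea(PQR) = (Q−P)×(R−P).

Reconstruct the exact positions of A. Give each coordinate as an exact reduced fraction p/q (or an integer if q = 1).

A = (-163/25, 84/25)

1. A_x = -163/25  [E, B, A are collinear ∩ CA ⟂ EB]
2. A_y = 84/25  [E, B, A are collinear ∩ CA ⟂ EB]
   → A = (-163/25, 84/25)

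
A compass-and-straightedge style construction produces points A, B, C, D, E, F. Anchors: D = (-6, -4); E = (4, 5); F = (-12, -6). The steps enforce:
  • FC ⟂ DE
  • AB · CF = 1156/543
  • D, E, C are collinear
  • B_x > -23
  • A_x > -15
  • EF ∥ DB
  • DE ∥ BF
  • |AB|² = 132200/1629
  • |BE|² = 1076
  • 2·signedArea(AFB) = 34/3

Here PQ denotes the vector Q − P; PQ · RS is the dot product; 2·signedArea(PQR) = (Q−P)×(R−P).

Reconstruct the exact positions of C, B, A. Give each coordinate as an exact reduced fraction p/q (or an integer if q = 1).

A = (-8020/543, -5227/543)
B = (-22, -15)
C = (-1866/181, -1426/181)

1. C_x = -1866/181  [D, E, C are collinear ∩ FC ⟂ DE]
2. C_y = -1426/181  [D, E, C are collinear ∩ FC ⟂ DE]
   → C = (-1866/181, -1426/181)
3. B_x = -22  [DE ∥ BF ∩ EF ∥ DB]
4. B_y = -15  [DE ∥ BF ∩ EF ∥ DB]
   → B = (-22, -15)
5. A_x = -8020/543  [line 9·x + -10·y + 110/3 = 0 ∩ |AB|² = 132200/1629]
6. A_y = -5227/543  [line 9·x + -10·y + 110/3 = 0 ∩ |AB|² = 132200/1629]
   → A = (-8020/543, -5227/543)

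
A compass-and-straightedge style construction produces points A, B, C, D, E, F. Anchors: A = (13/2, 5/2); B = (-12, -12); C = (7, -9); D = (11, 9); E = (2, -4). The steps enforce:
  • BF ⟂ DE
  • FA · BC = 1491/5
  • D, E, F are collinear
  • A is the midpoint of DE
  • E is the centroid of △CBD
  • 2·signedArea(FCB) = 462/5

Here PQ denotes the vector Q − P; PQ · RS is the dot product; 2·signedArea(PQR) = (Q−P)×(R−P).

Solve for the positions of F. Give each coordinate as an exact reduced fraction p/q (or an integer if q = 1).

1. F_x = -157/25  [D, E, F are collinear ∩ BF ⟂ DE]
2. F_y = -399/25  [D, E, F are collinear ∩ BF ⟂ DE]
   → F = (-157/25, -399/25)

F = (-157/25, -399/25)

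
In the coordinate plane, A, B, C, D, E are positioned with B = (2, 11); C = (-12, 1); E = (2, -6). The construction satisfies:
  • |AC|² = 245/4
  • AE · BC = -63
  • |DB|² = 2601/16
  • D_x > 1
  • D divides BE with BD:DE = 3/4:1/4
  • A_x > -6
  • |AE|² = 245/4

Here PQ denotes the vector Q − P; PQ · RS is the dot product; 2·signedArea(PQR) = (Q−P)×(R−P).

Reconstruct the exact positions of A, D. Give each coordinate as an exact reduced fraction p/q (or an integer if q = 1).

A = (-5, -5/2)
D = (2, -7/4)

1. A_x = -5  [line 14·x + 10·y + 95 = 0 ∩ |AC|² = 245/4]
2. A_y = -5/2  [line 14·x + 10·y + 95 = 0 ∩ |AC|² = 245/4]
   → A = (-5, -5/2)
3. D_x = 2  [D divides BE with BD:DE = 3/4:1/4]
4. D_y = -7/4  [D divides BE with BD:DE = 3/4:1/4]
   → D = (2, -7/4)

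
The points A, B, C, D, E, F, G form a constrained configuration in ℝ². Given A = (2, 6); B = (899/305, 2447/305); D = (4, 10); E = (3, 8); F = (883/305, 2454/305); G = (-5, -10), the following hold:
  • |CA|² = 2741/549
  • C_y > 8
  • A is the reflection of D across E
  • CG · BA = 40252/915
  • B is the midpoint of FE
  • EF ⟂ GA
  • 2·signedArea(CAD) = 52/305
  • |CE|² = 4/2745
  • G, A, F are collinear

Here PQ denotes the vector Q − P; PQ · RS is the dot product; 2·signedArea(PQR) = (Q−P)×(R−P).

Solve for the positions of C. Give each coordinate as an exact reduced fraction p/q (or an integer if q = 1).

1. C_x = 2713/915  [CG · BA = 40252/915 ∩ 2·signedArea(CAD) = 52/305]
2. C_y = 7334/915  [CG · BA = 40252/915 ∩ 2·signedArea(CAD) = 52/305]
   → C = (2713/915, 7334/915)

C = (2713/915, 7334/915)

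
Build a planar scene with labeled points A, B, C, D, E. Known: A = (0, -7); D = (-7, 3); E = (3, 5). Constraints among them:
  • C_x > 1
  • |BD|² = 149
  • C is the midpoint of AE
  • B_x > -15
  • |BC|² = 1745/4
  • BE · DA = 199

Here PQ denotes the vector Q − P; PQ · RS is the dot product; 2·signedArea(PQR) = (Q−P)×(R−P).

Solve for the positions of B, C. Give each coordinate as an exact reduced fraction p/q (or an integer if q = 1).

1. B_x = -14  [line -7·x + 10·y + -228 = 0 ∩ |BD|² = 149]
2. B_y = 13  [line -7·x + 10·y + -228 = 0 ∩ |BD|² = 149]
   → B = (-14, 13)
3. C_x = 3/2  [C is the midpoint of AE]
4. C_y = -1  [C is the midpoint of AE]
   → C = (3/2, -1)

B = (-14, 13)
C = (3/2, -1)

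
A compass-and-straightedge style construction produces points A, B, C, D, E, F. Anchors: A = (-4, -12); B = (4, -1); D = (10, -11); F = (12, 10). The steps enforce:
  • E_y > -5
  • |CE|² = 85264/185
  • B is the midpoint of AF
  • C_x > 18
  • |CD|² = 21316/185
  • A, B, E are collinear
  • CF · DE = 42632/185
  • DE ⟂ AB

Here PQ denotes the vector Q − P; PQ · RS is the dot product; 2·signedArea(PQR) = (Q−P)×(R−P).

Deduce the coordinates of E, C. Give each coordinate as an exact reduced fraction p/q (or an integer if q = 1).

C = (3456/185, -3203/185)
E = (244/185, -867/185)

1. E_x = 244/185  [A, B, E are collinear ∩ DE ⟂ AB]
2. E_y = -867/185  [A, B, E are collinear ∩ DE ⟂ AB]
   → E = (244/185, -867/185)
3. C_x = 3456/185  [line 1606/185·x + -1168/185·y + -50224/185 = 0 ∩ |CE|² = 85264/185]
4. C_y = -3203/185  [line 1606/185·x + -1168/185·y + -50224/185 = 0 ∩ |CE|² = 85264/185]
   → C = (3456/185, -3203/185)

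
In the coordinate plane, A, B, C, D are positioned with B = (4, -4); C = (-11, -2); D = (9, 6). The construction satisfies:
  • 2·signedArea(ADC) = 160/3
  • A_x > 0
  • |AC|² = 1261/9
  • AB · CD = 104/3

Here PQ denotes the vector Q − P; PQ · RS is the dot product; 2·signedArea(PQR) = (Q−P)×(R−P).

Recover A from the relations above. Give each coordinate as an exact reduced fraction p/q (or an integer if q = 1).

A = (2/3, 0)

1. A_x = 2/3  [AB · CD = 104/3 ∩ 2·signedArea(ADC) = 160/3]
2. A_y = 0  [AB · CD = 104/3 ∩ 2·signedArea(ADC) = 160/3]
   → A = (2/3, 0)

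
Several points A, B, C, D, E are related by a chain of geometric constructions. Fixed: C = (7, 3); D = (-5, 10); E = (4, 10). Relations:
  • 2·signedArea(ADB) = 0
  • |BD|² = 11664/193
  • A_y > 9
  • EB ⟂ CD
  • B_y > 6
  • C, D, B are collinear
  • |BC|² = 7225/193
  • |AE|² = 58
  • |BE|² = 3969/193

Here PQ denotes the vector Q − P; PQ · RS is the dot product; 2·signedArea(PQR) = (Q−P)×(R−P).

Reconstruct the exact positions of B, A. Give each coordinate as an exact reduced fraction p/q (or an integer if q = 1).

1. B_x = 331/193  [C, D, B are collinear ∩ EB ⟂ CD]
2. B_y = 1174/193  [C, D, B are collinear ∩ EB ⟂ CD]
   → B = (331/193, 1174/193)
3. A_x = -689/193  [line 756/193·x + 1296/193·y + -9180/193 = 0 ∩ |AE|² = 58]
4. A_y = 1769/193  [line 756/193·x + 1296/193·y + -9180/193 = 0 ∩ |AE|² = 58]
   → A = (-689/193, 1769/193)

A = (-689/193, 1769/193)
B = (331/193, 1174/193)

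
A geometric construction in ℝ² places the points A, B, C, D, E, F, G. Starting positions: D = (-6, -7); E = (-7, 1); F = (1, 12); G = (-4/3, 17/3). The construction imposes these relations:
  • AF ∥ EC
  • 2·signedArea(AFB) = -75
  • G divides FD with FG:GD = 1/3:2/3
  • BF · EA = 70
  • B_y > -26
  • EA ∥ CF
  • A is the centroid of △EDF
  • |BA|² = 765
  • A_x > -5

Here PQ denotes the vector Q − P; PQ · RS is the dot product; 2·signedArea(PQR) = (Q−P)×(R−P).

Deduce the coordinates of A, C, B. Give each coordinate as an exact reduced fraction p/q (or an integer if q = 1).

1. A_x = -4  [A is the centroid of △EDF]
2. A_y = 2  [A is the centroid of △EDF]
   → A = (-4, 2)
3. C_x = -2  [EA ∥ CF ∩ AF ∥ EC]
4. C_y = 11  [EA ∥ CF ∩ AF ∥ EC]
   → C = (-2, 11)
5. B_x = -10  [BF · EA = 70 ∩ 2·signedArea(AFB) = -75]
6. B_y = -25  [BF · EA = 70 ∩ 2·signedArea(AFB) = -75]
   → B = (-10, -25)

A = (-4, 2)
B = (-10, -25)
C = (-2, 11)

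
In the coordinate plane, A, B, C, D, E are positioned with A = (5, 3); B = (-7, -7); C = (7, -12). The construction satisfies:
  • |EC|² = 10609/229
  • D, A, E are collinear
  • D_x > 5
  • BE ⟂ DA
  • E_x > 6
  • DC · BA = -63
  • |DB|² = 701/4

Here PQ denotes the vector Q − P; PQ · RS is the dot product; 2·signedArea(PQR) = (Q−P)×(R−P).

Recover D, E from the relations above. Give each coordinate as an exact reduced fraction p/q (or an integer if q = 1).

1. D_x = 6  [line -12·x + -10·y + 27 = 0 ∩ |DB|² = 701/4]
2. D_y = -9/2  [line -12·x + -10·y + 27 = 0 ∩ |DB|² = 701/4]
   → D = (6, -9/2)
3. E_x = 1397/229  [D, A, E are collinear ∩ BE ⟂ DA]
4. E_y = -1203/229  [D, A, E are collinear ∩ BE ⟂ DA]
   → E = (1397/229, -1203/229)

D = (6, -9/2)
E = (1397/229, -1203/229)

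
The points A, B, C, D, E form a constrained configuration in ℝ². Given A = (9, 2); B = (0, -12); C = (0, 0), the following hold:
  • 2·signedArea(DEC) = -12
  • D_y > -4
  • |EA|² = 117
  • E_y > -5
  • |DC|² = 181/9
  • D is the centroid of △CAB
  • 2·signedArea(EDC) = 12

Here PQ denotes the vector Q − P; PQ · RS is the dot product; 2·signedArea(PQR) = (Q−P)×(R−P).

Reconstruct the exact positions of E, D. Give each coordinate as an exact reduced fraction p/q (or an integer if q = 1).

D = (3, -10/3)
E = (0, -4)

1. D_x = 3  [D is the centroid of △CAB]
2. D_y = -10/3  [D is the centroid of △CAB]
   → D = (3, -10/3)
3. E_x = 0  [line -10/3·x + -3·y + -12 = 0 ∩ |EA|² = 117]
4. E_y = -4  [line -10/3·x + -3·y + -12 = 0 ∩ |EA|² = 117]
   → E = (0, -4)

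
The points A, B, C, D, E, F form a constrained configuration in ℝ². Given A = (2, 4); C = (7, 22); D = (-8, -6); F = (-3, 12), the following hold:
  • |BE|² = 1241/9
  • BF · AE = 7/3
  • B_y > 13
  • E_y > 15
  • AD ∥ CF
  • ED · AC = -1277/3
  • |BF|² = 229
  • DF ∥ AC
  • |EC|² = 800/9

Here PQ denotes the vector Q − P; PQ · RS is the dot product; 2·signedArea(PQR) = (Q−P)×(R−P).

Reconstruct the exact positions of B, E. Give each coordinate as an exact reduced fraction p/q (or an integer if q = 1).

1. E_x = 1/3  [line -5·x + -18·y + 833/3 = 0 ∩ |EC|² = 800/9]
2. E_y = 46/3  [line -5·x + -18·y + 833/3 = 0 ∩ |EC|² = 800/9]
   → E = (1/3, 46/3)
3. B_x = 12  [line 5/3·x + -34/3·y + 416/3 = 0 ∩ |BF|² = 229]
4. B_y = 14  [line 5/3·x + -34/3·y + 416/3 = 0 ∩ |BF|² = 229]
   → B = (12, 14)

B = (12, 14)
E = (1/3, 46/3)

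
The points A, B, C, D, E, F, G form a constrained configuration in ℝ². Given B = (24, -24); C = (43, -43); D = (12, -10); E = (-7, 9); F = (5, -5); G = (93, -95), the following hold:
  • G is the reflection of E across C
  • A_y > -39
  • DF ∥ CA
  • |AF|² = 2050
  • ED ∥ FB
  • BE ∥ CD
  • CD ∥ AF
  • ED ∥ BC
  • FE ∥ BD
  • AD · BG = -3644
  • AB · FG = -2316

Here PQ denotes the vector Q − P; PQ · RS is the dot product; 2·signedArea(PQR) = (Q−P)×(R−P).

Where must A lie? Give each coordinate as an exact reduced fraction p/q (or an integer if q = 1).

A = (36, -38)

1. A_x = 36  [CD ∥ AF ∩ DF ∥ CA]
2. A_y = -38  [CD ∥ AF ∩ DF ∥ CA]
   → A = (36, -38)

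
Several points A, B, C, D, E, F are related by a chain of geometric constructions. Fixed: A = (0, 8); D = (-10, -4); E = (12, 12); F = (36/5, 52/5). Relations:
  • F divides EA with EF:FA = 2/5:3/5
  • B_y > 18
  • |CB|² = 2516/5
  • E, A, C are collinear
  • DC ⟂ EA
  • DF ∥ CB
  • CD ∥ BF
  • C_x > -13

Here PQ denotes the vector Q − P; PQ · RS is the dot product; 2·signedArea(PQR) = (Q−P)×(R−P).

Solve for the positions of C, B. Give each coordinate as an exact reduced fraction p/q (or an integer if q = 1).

1. C_x = -63/5  [E, A, C are collinear ∩ DC ⟂ EA]
2. C_y = 19/5  [E, A, C are collinear ∩ DC ⟂ EA]
   → C = (-63/5, 19/5)
3. B_x = 23/5  [CD ∥ BF ∩ DF ∥ CB]
4. B_y = 91/5  [CD ∥ BF ∩ DF ∥ CB]
   → B = (23/5, 91/5)

B = (23/5, 91/5)
C = (-63/5, 19/5)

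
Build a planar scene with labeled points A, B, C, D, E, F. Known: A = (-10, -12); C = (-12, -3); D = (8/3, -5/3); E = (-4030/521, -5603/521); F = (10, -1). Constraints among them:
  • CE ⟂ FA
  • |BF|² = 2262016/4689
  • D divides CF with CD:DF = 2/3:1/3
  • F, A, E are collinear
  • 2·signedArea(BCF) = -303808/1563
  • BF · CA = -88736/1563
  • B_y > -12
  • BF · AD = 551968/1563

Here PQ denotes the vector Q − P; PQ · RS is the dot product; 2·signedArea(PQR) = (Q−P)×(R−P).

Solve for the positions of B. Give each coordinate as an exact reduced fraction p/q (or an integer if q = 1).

B = (-14450/1563, -18107/1563)

1. B_x = -14450/1563  [2·signedArea(BCF) = -303808/1563 ∩ BF · AD = 551968/1563]
2. B_y = -18107/1563  [2·signedArea(BCF) = -303808/1563 ∩ BF · AD = 551968/1563]
   → B = (-14450/1563, -18107/1563)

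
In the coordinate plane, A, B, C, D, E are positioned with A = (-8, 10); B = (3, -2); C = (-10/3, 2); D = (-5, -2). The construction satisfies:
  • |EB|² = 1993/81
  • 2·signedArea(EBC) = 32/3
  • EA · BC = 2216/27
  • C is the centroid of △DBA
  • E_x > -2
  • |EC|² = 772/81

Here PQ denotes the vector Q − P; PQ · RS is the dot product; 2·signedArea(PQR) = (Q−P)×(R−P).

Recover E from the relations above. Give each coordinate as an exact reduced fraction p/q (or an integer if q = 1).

E = (-16/9, -2/3)

1. E_x = -16/9  [EA · BC = 2216/27 ∩ 2·signedArea(EBC) = 32/3]
2. E_y = -2/3  [EA · BC = 2216/27 ∩ 2·signedArea(EBC) = 32/3]
   → E = (-16/9, -2/3)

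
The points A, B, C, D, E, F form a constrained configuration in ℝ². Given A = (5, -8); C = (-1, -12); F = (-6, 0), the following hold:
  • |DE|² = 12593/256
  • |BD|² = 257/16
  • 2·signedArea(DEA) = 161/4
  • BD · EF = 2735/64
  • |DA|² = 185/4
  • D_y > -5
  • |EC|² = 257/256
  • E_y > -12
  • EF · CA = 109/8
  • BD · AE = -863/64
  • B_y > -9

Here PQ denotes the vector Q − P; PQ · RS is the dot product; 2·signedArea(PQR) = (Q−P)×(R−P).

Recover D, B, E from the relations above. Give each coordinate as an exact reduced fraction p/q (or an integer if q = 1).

B = (-3/4, -8)
D = (-1/2, -4)
E = (-15/16, -11)

1. E_x = -15/16  [line -6·x + -4·y + -397/8 = 0 ∩ |EC|² = 257/256]
2. E_y = -11  [line -6·x + -4·y + -397/8 = 0 ∩ |EC|² = 257/256]
   → E = (-15/16, -11)
3. D_x = -1/2  [line -3·x + 95/16·y + 89/4 = 0 ∩ |DE|² = 12593/256]
4. D_y = -4  [line -3·x + 95/16·y + 89/4 = 0 ∩ |DE|² = 12593/256]
   → D = (-1/2, -4)
5. B_x = -3/4  [BD · EF = 2735/64 ∩ BD · AE = -863/64]
6. B_y = -8  [BD · EF = 2735/64 ∩ BD · AE = -863/64]
   → B = (-3/4, -8)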